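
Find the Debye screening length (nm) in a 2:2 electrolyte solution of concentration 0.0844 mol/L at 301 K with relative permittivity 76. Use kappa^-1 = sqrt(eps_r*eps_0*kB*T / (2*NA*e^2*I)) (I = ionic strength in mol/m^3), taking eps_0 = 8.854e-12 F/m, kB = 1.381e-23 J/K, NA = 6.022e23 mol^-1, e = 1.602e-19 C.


Ionic strength I = 0.0844 * 2^2 * 1000 = 337.6 mol/m^3
kappa^-1 = sqrt(76 * 8.854e-12 * 1.381e-23 * 301 / (2 * 6.022e23 * (1.602e-19)^2 * 337.6))
kappa^-1 = 0.518 nm

0.518


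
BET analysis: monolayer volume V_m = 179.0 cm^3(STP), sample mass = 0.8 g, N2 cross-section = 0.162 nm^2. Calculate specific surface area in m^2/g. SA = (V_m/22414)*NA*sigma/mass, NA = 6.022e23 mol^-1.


Number of moles in monolayer = V_m / 22414 = 179.0 / 22414 = 0.00798608
Number of molecules = moles * NA = 0.00798608 * 6.022e23
SA = molecules * sigma / mass
SA = (179.0 / 22414) * 6.022e23 * 0.162e-18 / 0.8
SA = 973.9 m^2/g

973.9


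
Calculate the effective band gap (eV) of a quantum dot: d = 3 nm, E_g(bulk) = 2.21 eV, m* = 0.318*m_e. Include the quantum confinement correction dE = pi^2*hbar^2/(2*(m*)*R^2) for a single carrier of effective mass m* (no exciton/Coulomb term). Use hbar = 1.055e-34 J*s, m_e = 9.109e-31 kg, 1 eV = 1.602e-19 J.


Radius R = 3/2 nm = 1.5e-09 m
Confinement energy dE = pi^2 * hbar^2 / (2 * m_eff * m_e * R^2)
dE = pi^2 * (1.055e-34)^2 / (2 * 0.318 * 9.109e-31 * (1.5e-09)^2) J, divided by 1.602e-19 J/eV
dE = 0.5261 eV
Total band gap = E_g(bulk) + dE = 2.21 + 0.5261 = 2.7361 eV

2.7361


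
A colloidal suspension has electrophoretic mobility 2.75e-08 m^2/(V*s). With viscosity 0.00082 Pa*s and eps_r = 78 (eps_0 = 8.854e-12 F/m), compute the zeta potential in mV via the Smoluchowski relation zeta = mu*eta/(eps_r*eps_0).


Smoluchowski equation: zeta = mu * eta / (eps_r * eps_0)
zeta = 2.75e-08 * 0.00082 / (78 * 8.854e-12)
zeta = 0.032652 V = 32.65 mV

32.65


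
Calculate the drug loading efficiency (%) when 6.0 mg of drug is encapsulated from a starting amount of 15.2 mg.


Drug loading efficiency = (drug loaded / drug initial) * 100
DLE = 6.0 / 15.2 * 100
DLE = 0.3947 * 100
DLE = 39.47%

39.47


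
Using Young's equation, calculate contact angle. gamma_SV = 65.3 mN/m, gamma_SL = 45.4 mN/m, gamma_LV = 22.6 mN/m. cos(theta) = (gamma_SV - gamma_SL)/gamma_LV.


cos(theta) = (gamma_SV - gamma_SL) / gamma_LV
cos(theta) = (65.3 - 45.4) / 22.6
cos(theta) = 0.880531
theta = arccos(0.880531) = 28.29 degrees

28.29


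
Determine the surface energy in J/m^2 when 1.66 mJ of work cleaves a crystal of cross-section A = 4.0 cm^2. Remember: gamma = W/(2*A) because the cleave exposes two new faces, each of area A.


Convert: A = 4.0 cm^2 = 0.0004 m^2, W = 1.66 mJ = 0.00166 J
Cleaving exposes two faces of area A, so total new surface = 2*A and gamma = W / (2*A)
gamma = 0.00166 / (2 * 0.0004)
gamma = 2.075 J/m^2

2.075


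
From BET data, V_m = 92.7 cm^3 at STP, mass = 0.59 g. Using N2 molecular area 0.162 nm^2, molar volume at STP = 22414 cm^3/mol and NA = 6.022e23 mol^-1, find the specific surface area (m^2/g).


Number of moles in monolayer = V_m / 22414 = 92.7 / 22414 = 0.00413581
Number of molecules = moles * NA = 0.00413581 * 6.022e23
SA = molecules * sigma / mass
SA = (92.7 / 22414) * 6.022e23 * 0.162e-18 / 0.59
SA = 683.9 m^2/g

683.9


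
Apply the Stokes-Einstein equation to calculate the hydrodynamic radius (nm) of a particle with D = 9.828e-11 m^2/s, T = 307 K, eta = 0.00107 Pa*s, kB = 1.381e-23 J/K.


Stokes-Einstein: R = kB*T / (6*pi*eta*D)
R = 1.381e-23 * 307 / (6 * pi * 0.00107 * 9.828e-11)
R = 2.13886e-09 m = 2.14 nm

2.14


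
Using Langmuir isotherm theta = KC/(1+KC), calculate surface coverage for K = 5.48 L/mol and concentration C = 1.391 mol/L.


Langmuir isotherm: theta = K*C / (1 + K*C)
K*C = 5.48 * 1.391 = 7.62268
theta = 7.62268 / (1 + 7.62268) = 7.62268 / 8.62268
theta = 0.884

0.884


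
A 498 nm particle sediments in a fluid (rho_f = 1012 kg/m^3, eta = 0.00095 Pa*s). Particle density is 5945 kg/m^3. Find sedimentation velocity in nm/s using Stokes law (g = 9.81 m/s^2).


Radius R = 498/2 nm = 2.49e-07 m
Density difference = 5945 - 1012 = 4933 kg/m^3
v = 2 * R^2 * (rho_p - rho_f) * g / (9 * eta)
v = 2 * (2.49e-07)^2 * 4933 * 9.81 / (9 * 0.00095)
v = 7.01847e-07 m/s = 701.8474 nm/s

701.8474


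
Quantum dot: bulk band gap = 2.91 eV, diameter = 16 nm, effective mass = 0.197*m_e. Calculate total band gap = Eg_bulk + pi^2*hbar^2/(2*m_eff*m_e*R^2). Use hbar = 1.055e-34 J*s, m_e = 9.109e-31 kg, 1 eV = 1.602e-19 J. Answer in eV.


Radius R = 16/2 nm = 8e-09 m
Confinement energy dE = pi^2 * hbar^2 / (2 * m_eff * m_e * R^2)
dE = pi^2 * (1.055e-34)^2 / (2 * 0.197 * 9.109e-31 * (8e-09)^2) J, divided by 1.602e-19 J/eV
dE = 0.0299 eV
Total band gap = E_g(bulk) + dE = 2.91 + 0.0299 = 2.9399 eV

2.9399


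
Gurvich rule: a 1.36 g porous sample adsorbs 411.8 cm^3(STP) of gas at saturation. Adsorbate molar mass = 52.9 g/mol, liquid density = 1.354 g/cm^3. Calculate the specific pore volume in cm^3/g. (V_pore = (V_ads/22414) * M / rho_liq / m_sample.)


Moles adsorbed n = V_ads / 22414 = 411.8 / 22414 = 1.837245e-02 mol
Liquid volume V_liq = n * M / rho_liq = 1.837245e-02 * 52.9 / 1.354 = 0.71780 cm^3
Specific pore volume V_pore = V_liq / m_sample = 0.71780 / 1.36
V_pore = 0.5278 cm^3/g

0.5278


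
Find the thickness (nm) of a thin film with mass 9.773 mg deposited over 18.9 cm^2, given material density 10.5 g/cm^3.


Convert: m = 9.773 mg = 9.7730e-06 kg, A = 18.9 cm^2 = 1.8900e-03 m^2, rho = 10.5 g/cm^3 = 10500 kg/m^3
t = m / (A * rho)
t = 9.7730e-06 / (1.8900e-03 * 10500)
t = 4.9247e-07 m = 492.5 nm

492.5


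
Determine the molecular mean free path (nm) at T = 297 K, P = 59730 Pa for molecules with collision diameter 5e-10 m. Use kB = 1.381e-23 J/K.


Mean free path: lambda = kB*T / (sqrt(2) * pi * d^2 * P)
lambda = 1.381e-23 * 297 / (sqrt(2) * pi * (5e-10)^2 * 59730)
lambda = 6.18234e-08 m
lambda = 61.82 nm

61.82


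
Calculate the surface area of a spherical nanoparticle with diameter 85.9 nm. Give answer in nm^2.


Radius r = 85.9/2 = 42.95 nm
Surface area SA = 4 * pi * r^2
SA = 4 * pi * (42.95)^2
SA = 23181.22 nm^2

23181.22


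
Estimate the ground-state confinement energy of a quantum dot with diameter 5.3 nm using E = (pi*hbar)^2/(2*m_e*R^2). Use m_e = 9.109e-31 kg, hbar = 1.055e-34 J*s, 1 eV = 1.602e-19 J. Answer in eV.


Radius R = 5.3/2 = 2.65 nm = 2.65e-09 m
E = (pi * 1.055e-34)^2 / (2 * 9.109e-31 * (2.65e-09)^2)
E(J) = 8.58642e-21
E = E(J) / 1.602e-19 = 0.0536 eV

0.0536


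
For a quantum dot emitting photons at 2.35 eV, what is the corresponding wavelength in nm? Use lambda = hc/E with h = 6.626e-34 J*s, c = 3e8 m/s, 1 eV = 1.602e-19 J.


Convert energy: E = 2.35 eV = 2.35 * 1.602e-19 = 3.7647e-19 J
lambda = h*c / E = 6.626e-34 * 3e8 / 3.7647e-19
lambda = 5.2801e-07 m = 528.0 nm

528.0


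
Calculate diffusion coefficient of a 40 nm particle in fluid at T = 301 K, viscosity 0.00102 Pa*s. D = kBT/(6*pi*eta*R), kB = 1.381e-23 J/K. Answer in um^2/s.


Radius R = 40/2 = 20 nm = 2e-08 m
D = kB*T / (6*pi*eta*R)
D = 1.381e-23 * 301 / (6 * pi * 0.00102 * 2e-08)
D = 1.08101e-11 m^2/s = 10.81 um^2/s

10.81


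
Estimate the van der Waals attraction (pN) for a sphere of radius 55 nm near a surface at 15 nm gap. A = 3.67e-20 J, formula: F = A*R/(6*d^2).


Convert to SI: R = 55 nm = 5.5e-08 m, d = 15 nm = 1.5e-08 m
F = A * R / (6 * d^2)
F = 3.67e-20 * 5.5e-08 / (6 * (1.5e-08)^2)
F = 1.49519e-12 N = 1.495 pN

1.495


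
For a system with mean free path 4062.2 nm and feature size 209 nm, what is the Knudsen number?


Knudsen number Kn = lambda / L
Kn = 4062.2 / 209
Kn = 19.4364

19.4364


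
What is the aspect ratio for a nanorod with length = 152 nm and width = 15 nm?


Aspect ratio AR = length / diameter
AR = 152 / 15
AR = 10.13

10.13


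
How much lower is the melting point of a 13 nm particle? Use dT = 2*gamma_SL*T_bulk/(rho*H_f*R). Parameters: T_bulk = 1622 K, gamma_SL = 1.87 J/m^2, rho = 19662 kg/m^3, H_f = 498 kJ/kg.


Radius R = 13/2 = 6.5 nm = 6.5e-09 m
Convert H_f = 498 kJ/kg = 498000 J/kg
dT = 2 * gamma_SL * T_bulk / (rho * H_f * R)
dT = 2 * 1.87 * 1622 / (19662 * 498000 * 6.5e-09)
dT = 95.3 K

95.3


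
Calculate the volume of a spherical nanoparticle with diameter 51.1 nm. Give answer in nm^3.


Radius r = 51.1/2 = 25.55 nm
Volume V = (4/3) * pi * r^3
V = (4/3) * pi * (25.55)^3
V = 69865.27 nm^3

69865.27


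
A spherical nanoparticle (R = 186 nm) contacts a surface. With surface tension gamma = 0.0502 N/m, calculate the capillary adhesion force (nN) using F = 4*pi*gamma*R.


Convert radius: R = 186 nm = 1.86e-07 m
F = 4 * pi * gamma * R
F = 4 * pi * 0.0502 * 1.86e-07
F = 1.17335e-07 N = 117.3347 nN

117.3347


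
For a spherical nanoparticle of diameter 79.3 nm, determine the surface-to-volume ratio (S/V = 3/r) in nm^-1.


Radius r = 79.3/2 = 39.65 nm
S/V = 3 / r = 3 / 39.65
S/V = 0.0757 nm^-1

0.0757


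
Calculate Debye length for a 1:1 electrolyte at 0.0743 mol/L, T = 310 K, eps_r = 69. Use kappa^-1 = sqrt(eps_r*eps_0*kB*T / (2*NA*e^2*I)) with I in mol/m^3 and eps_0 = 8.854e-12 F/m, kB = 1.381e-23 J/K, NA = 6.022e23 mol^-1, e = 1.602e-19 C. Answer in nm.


Ionic strength I = 0.0743 * 1^2 * 1000 = 74.3 mol/m^3
kappa^-1 = sqrt(69 * 8.854e-12 * 1.381e-23 * 310 / (2 * 6.022e23 * (1.602e-19)^2 * 74.3))
kappa^-1 = 1.067 nm

1.067


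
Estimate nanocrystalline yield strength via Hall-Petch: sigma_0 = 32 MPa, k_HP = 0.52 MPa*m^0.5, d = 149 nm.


d = 149 nm = 1.49e-07 m
sqrt(d) = 0.0003860052
Hall-Petch contribution = k / sqrt(d) = 0.52 / 0.0003860052 = 1347.1 MPa
sigma = sigma_0 + k/sqrt(d) = 32 + 1347.1 = 1379.1 MPa

1379.1


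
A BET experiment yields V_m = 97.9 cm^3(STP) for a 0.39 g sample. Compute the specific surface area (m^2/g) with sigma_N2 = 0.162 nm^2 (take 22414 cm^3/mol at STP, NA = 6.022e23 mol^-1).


Number of moles in monolayer = V_m / 22414 = 97.9 / 22414 = 0.00436781
Number of molecules = moles * NA = 0.00436781 * 6.022e23
SA = molecules * sigma / mass
SA = (97.9 / 22414) * 6.022e23 * 0.162e-18 / 0.39
SA = 1092.6 m^2/g

1092.6


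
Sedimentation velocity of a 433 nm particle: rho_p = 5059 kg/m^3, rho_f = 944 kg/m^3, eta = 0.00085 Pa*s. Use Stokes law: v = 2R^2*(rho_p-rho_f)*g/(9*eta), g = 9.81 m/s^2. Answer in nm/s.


Radius R = 433/2 nm = 2.165e-07 m
Density difference = 5059 - 944 = 4115 kg/m^3
v = 2 * R^2 * (rho_p - rho_f) * g / (9 * eta)
v = 2 * (2.165e-07)^2 * 4115 * 9.81 / (9 * 0.00085)
v = 4.94679e-07 m/s = 494.6787 nm/s

494.6787


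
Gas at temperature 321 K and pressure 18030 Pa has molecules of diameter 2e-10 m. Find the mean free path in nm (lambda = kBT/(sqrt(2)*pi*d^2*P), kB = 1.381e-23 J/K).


Mean free path: lambda = kB*T / (sqrt(2) * pi * d^2 * P)
lambda = 1.381e-23 * 321 / (sqrt(2) * pi * (2e-10)^2 * 18030)
lambda = 1.3835e-06 m
lambda = 1383.5 nm

1383.5


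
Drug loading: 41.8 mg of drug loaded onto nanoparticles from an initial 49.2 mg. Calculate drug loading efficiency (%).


Drug loading efficiency = (drug loaded / drug initial) * 100
DLE = 41.8 / 49.2 * 100
DLE = 0.8496 * 100
DLE = 84.96%

84.96


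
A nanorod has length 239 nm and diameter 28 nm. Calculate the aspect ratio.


Aspect ratio AR = length / diameter
AR = 239 / 28
AR = 8.54

8.54


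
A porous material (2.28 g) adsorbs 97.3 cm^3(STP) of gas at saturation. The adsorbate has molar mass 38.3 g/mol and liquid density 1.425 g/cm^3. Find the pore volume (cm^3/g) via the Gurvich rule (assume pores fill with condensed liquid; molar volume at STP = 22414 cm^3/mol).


Moles adsorbed n = V_ads / 22414 = 97.3 / 22414 = 4.341037e-03 mol
Liquid volume V_liq = n * M / rho_liq = 4.341037e-03 * 38.3 / 1.425 = 0.11667 cm^3
Specific pore volume V_pore = V_liq / m_sample = 0.11667 / 2.28
V_pore = 0.0512 cm^3/g

0.0512


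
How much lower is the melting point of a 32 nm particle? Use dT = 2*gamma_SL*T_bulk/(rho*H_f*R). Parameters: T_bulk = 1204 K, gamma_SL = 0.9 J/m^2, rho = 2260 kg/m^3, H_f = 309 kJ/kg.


Radius R = 32/2 = 16 nm = 1.6e-08 m
Convert H_f = 309 kJ/kg = 309000 J/kg
dT = 2 * gamma_SL * T_bulk / (rho * H_f * R)
dT = 2 * 0.9 * 1204 / (2260 * 309000 * 1.6e-08)
dT = 194.0 K

194.0


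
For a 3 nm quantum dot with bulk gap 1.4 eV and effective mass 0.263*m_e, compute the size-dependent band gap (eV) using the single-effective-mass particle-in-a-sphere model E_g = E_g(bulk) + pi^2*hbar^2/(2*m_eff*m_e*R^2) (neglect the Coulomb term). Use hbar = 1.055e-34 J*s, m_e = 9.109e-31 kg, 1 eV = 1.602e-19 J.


Radius R = 3/2 nm = 1.5e-09 m
Confinement energy dE = pi^2 * hbar^2 / (2 * m_eff * m_e * R^2)
dE = pi^2 * (1.055e-34)^2 / (2 * 0.263 * 9.109e-31 * (1.5e-09)^2) J, divided by 1.602e-19 J/eV
dE = 0.6361 eV
Total band gap = E_g(bulk) + dE = 1.4 + 0.6361 = 2.0361 eV

2.0361


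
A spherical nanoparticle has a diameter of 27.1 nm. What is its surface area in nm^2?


Radius r = 27.1/2 = 13.55 nm
Surface area SA = 4 * pi * r^2
SA = 4 * pi * (13.55)^2
SA = 2307.22 nm^2

2307.22


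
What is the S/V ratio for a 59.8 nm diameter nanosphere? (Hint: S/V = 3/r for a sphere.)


Radius r = 59.8/2 = 29.9 nm
S/V = 3 / r = 3 / 29.9
S/V = 0.1003 nm^-1

0.1003


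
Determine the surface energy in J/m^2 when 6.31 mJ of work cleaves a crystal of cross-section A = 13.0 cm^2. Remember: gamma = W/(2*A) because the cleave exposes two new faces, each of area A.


Convert: A = 13.0 cm^2 = 0.0013 m^2, W = 6.31 mJ = 0.00631 J
Cleaving exposes two faces of area A, so total new surface = 2*A and gamma = W / (2*A)
gamma = 0.00631 / (2 * 0.0013)
gamma = 2.427 J/m^2

2.427


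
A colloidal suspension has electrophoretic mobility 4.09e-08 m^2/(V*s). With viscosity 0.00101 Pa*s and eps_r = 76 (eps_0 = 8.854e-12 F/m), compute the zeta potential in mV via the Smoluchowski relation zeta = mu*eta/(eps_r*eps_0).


Smoluchowski equation: zeta = mu * eta / (eps_r * eps_0)
zeta = 4.09e-08 * 0.00101 / (76 * 8.854e-12)
zeta = 0.061389 V = 61.39 mV

61.39


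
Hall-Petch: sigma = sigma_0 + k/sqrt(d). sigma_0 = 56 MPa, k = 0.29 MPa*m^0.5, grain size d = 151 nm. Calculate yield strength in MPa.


d = 151 nm = 1.51e-07 m
sqrt(d) = 0.0003885872
Hall-Petch contribution = k / sqrt(d) = 0.29 / 0.0003885872 = 746.3 MPa
sigma = sigma_0 + k/sqrt(d) = 56 + 746.3 = 802.3 MPa

802.3


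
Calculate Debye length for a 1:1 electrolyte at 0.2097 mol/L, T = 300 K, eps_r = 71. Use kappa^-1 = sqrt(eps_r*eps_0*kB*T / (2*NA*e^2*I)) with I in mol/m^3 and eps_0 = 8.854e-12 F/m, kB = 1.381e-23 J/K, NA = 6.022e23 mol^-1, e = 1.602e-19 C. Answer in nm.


Ionic strength I = 0.2097 * 1^2 * 1000 = 209.7 mol/m^3
kappa^-1 = sqrt(71 * 8.854e-12 * 1.381e-23 * 300 / (2 * 6.022e23 * (1.602e-19)^2 * 209.7))
kappa^-1 = 0.634 nm

0.634


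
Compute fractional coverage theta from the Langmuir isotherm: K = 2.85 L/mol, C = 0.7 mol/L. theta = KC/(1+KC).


Langmuir isotherm: theta = K*C / (1 + K*C)
K*C = 2.85 * 0.7 = 1.995
theta = 1.995 / (1 + 1.995) = 1.995 / 2.995
theta = 0.6661

0.6661


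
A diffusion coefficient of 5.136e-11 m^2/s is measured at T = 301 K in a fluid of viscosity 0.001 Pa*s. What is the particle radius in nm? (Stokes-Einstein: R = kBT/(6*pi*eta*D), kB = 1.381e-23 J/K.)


Stokes-Einstein: R = kB*T / (6*pi*eta*D)
R = 1.381e-23 * 301 / (6 * pi * 0.001 * 5.136e-11)
R = 4.29372e-09 m = 4.29 nm

4.29


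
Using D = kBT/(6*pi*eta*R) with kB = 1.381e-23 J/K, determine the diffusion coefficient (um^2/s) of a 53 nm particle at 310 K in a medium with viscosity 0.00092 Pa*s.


Radius R = 53/2 = 26.5 nm = 2.65e-08 m
D = kB*T / (6*pi*eta*R)
D = 1.381e-23 * 310 / (6 * pi * 0.00092 * 2.65e-08)
D = 9.31581e-12 m^2/s = 9.316 um^2/s

9.316


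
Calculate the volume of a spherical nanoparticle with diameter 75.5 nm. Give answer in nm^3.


Radius r = 75.5/2 = 37.75 nm
Volume V = (4/3) * pi * r^3
V = (4/3) * pi * (37.75)^3
V = 225340.62 nm^3

225340.62


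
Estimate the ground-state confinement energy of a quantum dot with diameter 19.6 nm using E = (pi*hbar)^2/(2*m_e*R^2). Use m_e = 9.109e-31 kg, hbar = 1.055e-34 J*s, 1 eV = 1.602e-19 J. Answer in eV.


Radius R = 19.6/2 = 9.8 nm = 9.8e-09 m
E = (pi * 1.055e-34)^2 / (2 * 9.109e-31 * (9.8e-09)^2)
E(J) = 6.27844e-22
E = E(J) / 1.602e-19 = 0.0039 eV

0.0039


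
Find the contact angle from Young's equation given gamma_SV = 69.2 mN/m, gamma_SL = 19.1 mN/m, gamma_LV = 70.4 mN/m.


cos(theta) = (gamma_SV - gamma_SL) / gamma_LV
cos(theta) = (69.2 - 19.1) / 70.4
cos(theta) = 0.711648
theta = arccos(0.711648) = 44.63 degrees

44.63


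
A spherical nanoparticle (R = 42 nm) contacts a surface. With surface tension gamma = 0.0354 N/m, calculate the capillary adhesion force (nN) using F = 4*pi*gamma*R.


Convert radius: R = 42 nm = 4.2e-08 m
F = 4 * pi * gamma * R
F = 4 * pi * 0.0354 * 4.2e-08
F = 1.86837e-08 N = 18.6837 nN

18.6837


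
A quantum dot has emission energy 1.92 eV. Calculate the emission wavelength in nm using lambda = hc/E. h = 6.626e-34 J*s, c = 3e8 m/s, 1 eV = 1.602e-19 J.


Convert energy: E = 1.92 eV = 1.92 * 1.602e-19 = 3.07584e-19 J
lambda = h*c / E = 6.626e-34 * 3e8 / 3.07584e-19
lambda = 6.46262e-07 m = 646.3 nm

646.3


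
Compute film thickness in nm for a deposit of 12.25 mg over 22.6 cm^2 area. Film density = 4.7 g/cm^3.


Convert: m = 12.25 mg = 1.2250e-05 kg, A = 22.6 cm^2 = 2.2600e-03 m^2, rho = 4.7 g/cm^3 = 4700 kg/m^3
t = m / (A * rho)
t = 1.2250e-05 / (2.2600e-03 * 4700)
t = 1.1533e-06 m = 1153.3 nm

1153.3


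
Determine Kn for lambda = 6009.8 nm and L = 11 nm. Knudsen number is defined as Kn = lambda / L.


Knudsen number Kn = lambda / L
Kn = 6009.8 / 11
Kn = 546.3455

546.3455


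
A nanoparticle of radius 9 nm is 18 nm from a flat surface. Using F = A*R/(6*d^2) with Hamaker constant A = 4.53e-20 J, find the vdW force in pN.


Convert to SI: R = 9 nm = 9e-09 m, d = 18 nm = 1.8e-08 m
F = A * R / (6 * d^2)
F = 4.53e-20 * 9e-09 / (6 * (1.8e-08)^2)
F = 2.09722e-13 N = 0.21 pN

0.21


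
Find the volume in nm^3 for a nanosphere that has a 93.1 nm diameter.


Radius r = 93.1/2 = 46.55 nm
Volume V = (4/3) * pi * r^3
V = (4/3) * pi * (46.55)^3
V = 422520.38 nm^3

422520.38


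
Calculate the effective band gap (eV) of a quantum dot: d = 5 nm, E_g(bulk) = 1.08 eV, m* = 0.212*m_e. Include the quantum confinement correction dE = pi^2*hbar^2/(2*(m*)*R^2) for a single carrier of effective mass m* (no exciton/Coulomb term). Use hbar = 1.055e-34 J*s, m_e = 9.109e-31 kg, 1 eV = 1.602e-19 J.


Radius R = 5/2 nm = 2.5e-09 m
Confinement energy dE = pi^2 * hbar^2 / (2 * m_eff * m_e * R^2)
dE = pi^2 * (1.055e-34)^2 / (2 * 0.212 * 9.109e-31 * (2.5e-09)^2) J, divided by 1.602e-19 J/eV
dE = 0.2841 eV
Total band gap = E_g(bulk) + dE = 1.08 + 0.2841 = 1.3641 eV

1.3641


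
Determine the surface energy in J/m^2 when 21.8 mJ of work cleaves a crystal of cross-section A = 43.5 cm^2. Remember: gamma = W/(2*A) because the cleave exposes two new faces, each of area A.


Convert: A = 43.5 cm^2 = 0.00435 m^2, W = 21.8 mJ = 0.0218 J
Cleaving exposes two faces of area A, so total new surface = 2*A and gamma = W / (2*A)
gamma = 0.0218 / (2 * 0.00435)
gamma = 2.506 J/m^2

2.506


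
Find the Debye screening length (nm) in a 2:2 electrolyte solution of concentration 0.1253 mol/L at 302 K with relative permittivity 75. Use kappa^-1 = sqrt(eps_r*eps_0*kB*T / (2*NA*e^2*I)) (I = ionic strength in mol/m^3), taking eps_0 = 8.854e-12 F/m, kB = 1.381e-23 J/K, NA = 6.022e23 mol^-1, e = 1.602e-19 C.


Ionic strength I = 0.1253 * 2^2 * 1000 = 501.2 mol/m^3
kappa^-1 = sqrt(75 * 8.854e-12 * 1.381e-23 * 302 / (2 * 6.022e23 * (1.602e-19)^2 * 501.2))
kappa^-1 = 0.423 nm

0.423


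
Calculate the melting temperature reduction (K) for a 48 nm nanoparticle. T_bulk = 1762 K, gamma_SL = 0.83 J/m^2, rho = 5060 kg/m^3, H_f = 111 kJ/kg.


Radius R = 48/2 = 24 nm = 2.4e-08 m
Convert H_f = 111 kJ/kg = 111000 J/kg
dT = 2 * gamma_SL * T_bulk / (rho * H_f * R)
dT = 2 * 0.83 * 1762 / (5060 * 111000 * 2.4e-08)
dT = 217.0 K

217.0


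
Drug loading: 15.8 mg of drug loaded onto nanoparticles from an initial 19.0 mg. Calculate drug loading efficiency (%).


Drug loading efficiency = (drug loaded / drug initial) * 100
DLE = 15.8 / 19.0 * 100
DLE = 0.8316 * 100
DLE = 83.16%

83.16


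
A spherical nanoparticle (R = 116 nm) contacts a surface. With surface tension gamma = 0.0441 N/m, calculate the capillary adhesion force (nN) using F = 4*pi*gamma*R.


Convert radius: R = 116 nm = 1.16e-07 m
F = 4 * pi * gamma * R
F = 4 * pi * 0.0441 * 1.16e-07
F = 6.42845e-08 N = 64.2845 nN

64.2845


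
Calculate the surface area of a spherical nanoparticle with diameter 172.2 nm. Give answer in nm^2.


Radius r = 172.2/2 = 86.1 nm
Surface area SA = 4 * pi * r^2
SA = 4 * pi * (86.1)^2
SA = 93157.14 nm^2

93157.14


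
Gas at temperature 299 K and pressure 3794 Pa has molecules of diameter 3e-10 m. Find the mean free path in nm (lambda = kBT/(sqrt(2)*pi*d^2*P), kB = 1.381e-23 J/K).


Mean free path: lambda = kB*T / (sqrt(2) * pi * d^2 * P)
lambda = 1.381e-23 * 299 / (sqrt(2) * pi * (3e-10)^2 * 3794)
lambda = 2.72182e-06 m
lambda = 2721.82 nm

2721.82


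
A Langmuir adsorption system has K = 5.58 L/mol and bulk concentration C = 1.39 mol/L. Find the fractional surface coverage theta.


Langmuir isotherm: theta = K*C / (1 + K*C)
K*C = 5.58 * 1.39 = 7.7562
theta = 7.7562 / (1 + 7.7562) = 7.7562 / 8.7562
theta = 0.8858

0.8858


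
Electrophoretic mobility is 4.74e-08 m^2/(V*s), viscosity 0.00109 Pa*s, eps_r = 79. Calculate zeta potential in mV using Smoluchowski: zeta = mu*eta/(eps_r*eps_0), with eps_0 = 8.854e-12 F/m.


Smoluchowski equation: zeta = mu * eta / (eps_r * eps_0)
zeta = 4.74e-08 * 0.00109 / (79 * 8.854e-12)
zeta = 0.073865 V = 73.86 mV

73.86


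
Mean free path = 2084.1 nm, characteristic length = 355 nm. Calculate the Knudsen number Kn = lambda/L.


Knudsen number Kn = lambda / L
Kn = 2084.1 / 355
Kn = 5.8707

5.8707


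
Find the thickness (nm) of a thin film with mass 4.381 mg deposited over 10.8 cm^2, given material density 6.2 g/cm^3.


Convert: m = 4.381 mg = 4.3810e-06 kg, A = 10.8 cm^2 = 1.0800e-03 m^2, rho = 6.2 g/cm^3 = 6200 kg/m^3
t = m / (A * rho)
t = 4.3810e-06 / (1.0800e-03 * 6200)
t = 6.5427e-07 m = 654.3 nm

654.3


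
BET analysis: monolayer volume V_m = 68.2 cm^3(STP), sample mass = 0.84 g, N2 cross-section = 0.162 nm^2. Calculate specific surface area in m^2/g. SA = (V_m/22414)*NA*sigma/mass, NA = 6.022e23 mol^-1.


Number of moles in monolayer = V_m / 22414 = 68.2 / 22414 = 0.00304274
Number of molecules = moles * NA = 0.00304274 * 6.022e23
SA = molecules * sigma / mass
SA = (68.2 / 22414) * 6.022e23 * 0.162e-18 / 0.84
SA = 353.4 m^2/g

353.4


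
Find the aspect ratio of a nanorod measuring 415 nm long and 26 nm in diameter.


Aspect ratio AR = length / diameter
AR = 415 / 26
AR = 15.96

15.96


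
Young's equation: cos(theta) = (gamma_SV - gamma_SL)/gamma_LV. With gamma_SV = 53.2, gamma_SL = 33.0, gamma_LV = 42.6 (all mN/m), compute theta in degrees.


cos(theta) = (gamma_SV - gamma_SL) / gamma_LV
cos(theta) = (53.2 - 33.0) / 42.6
cos(theta) = 0.474178
theta = arccos(0.474178) = 61.69 degrees

61.69


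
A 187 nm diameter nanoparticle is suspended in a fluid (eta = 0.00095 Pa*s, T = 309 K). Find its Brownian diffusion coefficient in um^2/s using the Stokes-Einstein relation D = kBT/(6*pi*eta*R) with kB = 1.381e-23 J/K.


Radius R = 187/2 = 93.5 nm = 9.35e-08 m
D = kB*T / (6*pi*eta*R)
D = 1.381e-23 * 309 / (6 * pi * 0.00095 * 9.35e-08)
D = 2.54868e-12 m^2/s = 2.549 um^2/s

2.549


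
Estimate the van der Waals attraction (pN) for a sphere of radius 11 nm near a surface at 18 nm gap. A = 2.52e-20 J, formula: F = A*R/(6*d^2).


Convert to SI: R = 11 nm = 1.1e-08 m, d = 18 nm = 1.8e-08 m
F = A * R / (6 * d^2)
F = 2.52e-20 * 1.1e-08 / (6 * (1.8e-08)^2)
F = 1.42593e-13 N = 0.143 pN

0.143


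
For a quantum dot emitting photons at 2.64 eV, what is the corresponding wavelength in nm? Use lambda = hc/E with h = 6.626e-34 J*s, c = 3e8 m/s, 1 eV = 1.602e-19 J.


Convert energy: E = 2.64 eV = 2.64 * 1.602e-19 = 4.22928e-19 J
lambda = h*c / E = 6.626e-34 * 3e8 / 4.22928e-19
lambda = 4.70009e-07 m = 470.0 nm

470.0


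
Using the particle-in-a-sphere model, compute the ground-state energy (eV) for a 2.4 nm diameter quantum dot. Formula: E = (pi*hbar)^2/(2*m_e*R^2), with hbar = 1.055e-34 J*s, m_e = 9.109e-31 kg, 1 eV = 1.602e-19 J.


Radius R = 2.4/2 = 1.2 nm = 1.2e-09 m
E = (pi * 1.055e-34)^2 / (2 * 9.109e-31 * (1.2e-09)^2)
E(J) = 4.18737e-20
E = E(J) / 1.602e-19 = 0.2614 eV

0.2614


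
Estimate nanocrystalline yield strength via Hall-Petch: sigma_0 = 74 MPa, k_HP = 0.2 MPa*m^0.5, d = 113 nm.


d = 113 nm = 1.13e-07 m
sqrt(d) = 0.0003361547
Hall-Petch contribution = k / sqrt(d) = 0.2 / 0.0003361547 = 595.0 MPa
sigma = sigma_0 + k/sqrt(d) = 74 + 595.0 = 669.0 MPa

669.0


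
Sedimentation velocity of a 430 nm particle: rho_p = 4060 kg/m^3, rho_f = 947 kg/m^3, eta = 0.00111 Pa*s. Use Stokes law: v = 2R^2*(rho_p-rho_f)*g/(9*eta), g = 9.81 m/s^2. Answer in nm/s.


Radius R = 430/2 nm = 2.15e-07 m
Density difference = 4060 - 947 = 3113 kg/m^3
v = 2 * R^2 * (rho_p - rho_f) * g / (9 * eta)
v = 2 * (2.15e-07)^2 * 3113 * 9.81 / (9 * 0.00111)
v = 2.82611e-07 m/s = 282.6113 nm/s

282.6113


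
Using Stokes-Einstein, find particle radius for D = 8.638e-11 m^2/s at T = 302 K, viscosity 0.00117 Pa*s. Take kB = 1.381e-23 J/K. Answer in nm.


Stokes-Einstein: R = kB*T / (6*pi*eta*D)
R = 1.381e-23 * 302 / (6 * pi * 0.00117 * 8.638e-11)
R = 2.18928e-09 m = 2.19 nm

2.19


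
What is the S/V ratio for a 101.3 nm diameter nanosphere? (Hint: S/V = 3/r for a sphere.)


Radius r = 101.3/2 = 50.65 nm
S/V = 3 / r = 3 / 50.65
S/V = 0.0592 nm^-1

0.0592


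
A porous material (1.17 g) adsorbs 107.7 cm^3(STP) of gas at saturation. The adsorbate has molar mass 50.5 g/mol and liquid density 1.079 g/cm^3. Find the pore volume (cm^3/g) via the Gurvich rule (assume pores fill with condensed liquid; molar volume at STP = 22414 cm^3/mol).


Moles adsorbed n = V_ads / 22414 = 107.7 / 22414 = 4.805033e-03 mol
Liquid volume V_liq = n * M / rho_liq = 4.805033e-03 * 50.5 / 1.079 = 0.22489 cm^3
Specific pore volume V_pore = V_liq / m_sample = 0.22489 / 1.17
V_pore = 0.1922 cm^3/g

0.1922


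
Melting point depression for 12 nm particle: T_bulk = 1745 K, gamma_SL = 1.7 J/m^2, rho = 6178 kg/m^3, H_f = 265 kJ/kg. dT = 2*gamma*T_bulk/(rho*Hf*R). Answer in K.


Radius R = 12/2 = 6 nm = 6e-09 m
Convert H_f = 265 kJ/kg = 265000 J/kg
dT = 2 * gamma_SL * T_bulk / (rho * H_f * R)
dT = 2 * 1.7 * 1745 / (6178 * 265000 * 6e-09)
dT = 604.0 K

604.0


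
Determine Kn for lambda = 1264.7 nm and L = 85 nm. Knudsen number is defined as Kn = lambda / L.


Knudsen number Kn = lambda / L
Kn = 1264.7 / 85
Kn = 14.8788

14.8788


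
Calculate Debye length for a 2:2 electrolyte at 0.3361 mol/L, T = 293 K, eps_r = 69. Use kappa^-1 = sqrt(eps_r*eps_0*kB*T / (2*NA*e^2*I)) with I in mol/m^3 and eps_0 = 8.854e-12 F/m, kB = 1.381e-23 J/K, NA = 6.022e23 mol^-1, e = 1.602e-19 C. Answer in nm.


Ionic strength I = 0.3361 * 2^2 * 1000 = 1344.4 mol/m^3
kappa^-1 = sqrt(69 * 8.854e-12 * 1.381e-23 * 293 / (2 * 6.022e23 * (1.602e-19)^2 * 1344.4))
kappa^-1 = 0.244 nm

0.244


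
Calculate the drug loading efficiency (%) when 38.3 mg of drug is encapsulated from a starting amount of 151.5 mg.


Drug loading efficiency = (drug loaded / drug initial) * 100
DLE = 38.3 / 151.5 * 100
DLE = 0.2528 * 100
DLE = 25.28%

25.28


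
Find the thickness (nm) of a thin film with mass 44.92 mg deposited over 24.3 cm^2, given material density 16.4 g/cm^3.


Convert: m = 44.92 mg = 4.4920e-05 kg, A = 24.3 cm^2 = 2.4300e-03 m^2, rho = 16.4 g/cm^3 = 16400 kg/m^3
t = m / (A * rho)
t = 4.4920e-05 / (2.4300e-03 * 16400)
t = 1.1272e-06 m = 1127.2 nm

1127.2


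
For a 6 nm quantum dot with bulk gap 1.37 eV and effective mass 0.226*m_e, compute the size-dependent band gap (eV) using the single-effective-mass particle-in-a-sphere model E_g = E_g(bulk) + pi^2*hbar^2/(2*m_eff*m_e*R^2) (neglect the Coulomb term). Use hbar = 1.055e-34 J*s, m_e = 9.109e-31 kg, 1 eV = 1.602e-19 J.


Radius R = 6/2 nm = 3e-09 m
Confinement energy dE = pi^2 * hbar^2 / (2 * m_eff * m_e * R^2)
dE = pi^2 * (1.055e-34)^2 / (2 * 0.226 * 9.109e-31 * (3e-09)^2) J, divided by 1.602e-19 J/eV
dE = 0.1851 eV
Total band gap = E_g(bulk) + dE = 1.37 + 0.1851 = 1.5551 eV

1.5551


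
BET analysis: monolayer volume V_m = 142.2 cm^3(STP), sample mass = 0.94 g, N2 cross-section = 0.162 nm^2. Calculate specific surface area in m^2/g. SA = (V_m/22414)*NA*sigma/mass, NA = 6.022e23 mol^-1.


Number of moles in monolayer = V_m / 22414 = 142.2 / 22414 = 0.00634425
Number of molecules = moles * NA = 0.00634425 * 6.022e23
SA = molecules * sigma / mass
SA = (142.2 / 22414) * 6.022e23 * 0.162e-18 / 0.94
SA = 658.4 m^2/g

658.4


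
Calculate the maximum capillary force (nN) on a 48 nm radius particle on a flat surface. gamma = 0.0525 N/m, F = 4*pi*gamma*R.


Convert radius: R = 48 nm = 4.8e-08 m
F = 4 * pi * gamma * R
F = 4 * pi * 0.0525 * 4.8e-08
F = 3.16673e-08 N = 31.6673 nN

31.6673


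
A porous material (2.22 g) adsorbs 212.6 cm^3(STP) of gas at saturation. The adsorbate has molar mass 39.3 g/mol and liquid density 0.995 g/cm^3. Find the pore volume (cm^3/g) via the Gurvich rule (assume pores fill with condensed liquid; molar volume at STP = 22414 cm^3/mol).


Moles adsorbed n = V_ads / 22414 = 212.6 / 22414 = 9.485143e-03 mol
Liquid volume V_liq = n * M / rho_liq = 9.485143e-03 * 39.3 / 0.995 = 0.37464 cm^3
Specific pore volume V_pore = V_liq / m_sample = 0.37464 / 2.22
V_pore = 0.1688 cm^3/g

0.1688


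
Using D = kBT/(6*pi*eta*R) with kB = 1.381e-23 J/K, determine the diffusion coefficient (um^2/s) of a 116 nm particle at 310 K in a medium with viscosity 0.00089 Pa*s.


Radius R = 116/2 = 58 nm = 5.8e-08 m
D = kB*T / (6*pi*eta*R)
D = 1.381e-23 * 310 / (6 * pi * 0.00089 * 5.8e-08)
D = 4.39983e-12 m^2/s = 4.4 um^2/s

4.4


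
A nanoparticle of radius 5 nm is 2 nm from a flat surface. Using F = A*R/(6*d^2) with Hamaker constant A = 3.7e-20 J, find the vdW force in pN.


Convert to SI: R = 5 nm = 5e-09 m, d = 2 nm = 2e-09 m
F = A * R / (6 * d^2)
F = 3.7e-20 * 5e-09 / (6 * (2e-09)^2)
F = 7.70833e-12 N = 7.708 pN

7.708


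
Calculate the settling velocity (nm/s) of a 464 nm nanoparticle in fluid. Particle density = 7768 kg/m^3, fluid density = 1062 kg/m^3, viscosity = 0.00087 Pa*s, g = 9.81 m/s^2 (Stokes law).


Radius R = 464/2 nm = 2.32e-07 m
Density difference = 7768 - 1062 = 6706 kg/m^3
v = 2 * R^2 * (rho_p - rho_f) * g / (9 * eta)
v = 2 * (2.32e-07)^2 * 6706 * 9.81 / (9 * 0.00087)
v = 9.04434e-07 m/s = 904.4337 nm/s

904.4337


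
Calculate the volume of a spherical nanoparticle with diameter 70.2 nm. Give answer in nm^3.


Radius r = 70.2/2 = 35.1 nm
Volume V = (4/3) * pi * r^3
V = (4/3) * pi * (35.1)^3
V = 181138.16 nm^3

181138.16


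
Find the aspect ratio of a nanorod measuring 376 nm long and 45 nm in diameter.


Aspect ratio AR = length / diameter
AR = 376 / 45
AR = 8.36

8.36


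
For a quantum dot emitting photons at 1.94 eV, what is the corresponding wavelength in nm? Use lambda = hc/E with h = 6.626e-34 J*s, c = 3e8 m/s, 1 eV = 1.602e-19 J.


Convert energy: E = 1.94 eV = 1.94 * 1.602e-19 = 3.10788e-19 J
lambda = h*c / E = 6.626e-34 * 3e8 / 3.10788e-19
lambda = 6.396e-07 m = 639.6 nm

639.6


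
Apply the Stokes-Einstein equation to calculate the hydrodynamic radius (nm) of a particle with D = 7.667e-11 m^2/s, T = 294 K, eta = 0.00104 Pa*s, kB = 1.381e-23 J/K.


Stokes-Einstein: R = kB*T / (6*pi*eta*D)
R = 1.381e-23 * 294 / (6 * pi * 0.00104 * 7.667e-11)
R = 2.70135e-09 m = 2.7 nm

2.7


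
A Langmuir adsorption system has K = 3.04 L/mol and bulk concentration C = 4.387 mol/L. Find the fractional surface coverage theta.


Langmuir isotherm: theta = K*C / (1 + K*C)
K*C = 3.04 * 4.387 = 13.33648
theta = 13.33648 / (1 + 13.33648) = 13.33648 / 14.33648
theta = 0.9302

0.9302


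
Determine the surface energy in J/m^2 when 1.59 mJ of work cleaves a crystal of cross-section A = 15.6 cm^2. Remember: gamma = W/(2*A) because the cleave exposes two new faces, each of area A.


Convert: A = 15.6 cm^2 = 0.00156 m^2, W = 1.59 mJ = 0.00159 J
Cleaving exposes two faces of area A, so total new surface = 2*A and gamma = W / (2*A)
gamma = 0.00159 / (2 * 0.00156)
gamma = 0.51 J/m^2

0.51


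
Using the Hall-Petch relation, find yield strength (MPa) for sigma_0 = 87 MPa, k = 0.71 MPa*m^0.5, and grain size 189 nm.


d = 189 nm = 1.89e-07 m
sqrt(d) = 0.0004347413
Hall-Petch contribution = k / sqrt(d) = 0.71 / 0.0004347413 = 1633.2 MPa
sigma = sigma_0 + k/sqrt(d) = 87 + 1633.2 = 1720.2 MPa

1720.2


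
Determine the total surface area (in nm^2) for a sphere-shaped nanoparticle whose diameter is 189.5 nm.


Radius r = 189.5/2 = 94.75 nm
Surface area SA = 4 * pi * r^2
SA = 4 * pi * (94.75)^2
SA = 112815.38 nm^2

112815.38


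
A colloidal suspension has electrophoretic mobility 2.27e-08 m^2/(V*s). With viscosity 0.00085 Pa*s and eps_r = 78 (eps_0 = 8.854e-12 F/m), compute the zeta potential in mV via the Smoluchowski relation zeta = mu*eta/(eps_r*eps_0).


Smoluchowski equation: zeta = mu * eta / (eps_r * eps_0)
zeta = 2.27e-08 * 0.00085 / (78 * 8.854e-12)
zeta = 0.027939 V = 27.94 mV

27.94


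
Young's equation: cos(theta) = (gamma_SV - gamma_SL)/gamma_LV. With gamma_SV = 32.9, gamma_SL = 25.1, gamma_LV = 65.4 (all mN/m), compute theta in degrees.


cos(theta) = (gamma_SV - gamma_SL) / gamma_LV
cos(theta) = (32.9 - 25.1) / 65.4
cos(theta) = 0.119266
theta = arccos(0.119266) = 83.15 degrees

83.15


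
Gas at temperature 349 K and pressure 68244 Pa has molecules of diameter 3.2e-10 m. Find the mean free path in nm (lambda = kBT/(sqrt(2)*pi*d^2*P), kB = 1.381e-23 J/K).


Mean free path: lambda = kB*T / (sqrt(2) * pi * d^2 * P)
lambda = 1.381e-23 * 349 / (sqrt(2) * pi * (3.2e-10)^2 * 68244)
lambda = 1.55235e-07 m
lambda = 155.24 nm

155.24


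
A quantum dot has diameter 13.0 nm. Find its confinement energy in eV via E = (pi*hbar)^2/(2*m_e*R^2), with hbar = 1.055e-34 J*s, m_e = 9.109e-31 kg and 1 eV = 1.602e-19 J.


Radius R = 13.0/2 = 6.5 nm = 6.5e-09 m
E = (pi * 1.055e-34)^2 / (2 * 9.109e-31 * (6.5e-09)^2)
E(J) = 1.42718e-21
E = E(J) / 1.602e-19 = 0.0089 eV

0.0089


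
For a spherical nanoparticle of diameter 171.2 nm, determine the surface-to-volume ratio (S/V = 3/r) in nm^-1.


Radius r = 171.2/2 = 85.6 nm
S/V = 3 / r = 3 / 85.6
S/V = 0.035 nm^-1

0.035


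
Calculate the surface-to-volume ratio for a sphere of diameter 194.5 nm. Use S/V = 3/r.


Radius r = 194.5/2 = 97.25 nm
S/V = 3 / r = 3 / 97.25
S/V = 0.0308 nm^-1

0.0308


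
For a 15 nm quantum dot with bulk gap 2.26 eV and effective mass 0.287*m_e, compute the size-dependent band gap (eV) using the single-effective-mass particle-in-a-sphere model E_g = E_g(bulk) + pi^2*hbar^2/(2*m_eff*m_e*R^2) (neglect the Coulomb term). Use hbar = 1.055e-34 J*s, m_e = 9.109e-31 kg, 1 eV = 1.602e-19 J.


Radius R = 15/2 nm = 7.5e-09 m
Confinement energy dE = pi^2 * hbar^2 / (2 * m_eff * m_e * R^2)
dE = pi^2 * (1.055e-34)^2 / (2 * 0.287 * 9.109e-31 * (7.5e-09)^2) J, divided by 1.602e-19 J/eV
dE = 0.0233 eV
Total band gap = E_g(bulk) + dE = 2.26 + 0.0233 = 2.2833 eV

2.2833


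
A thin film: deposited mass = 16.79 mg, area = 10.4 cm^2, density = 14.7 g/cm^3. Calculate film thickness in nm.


Convert: m = 16.79 mg = 1.6790e-05 kg, A = 10.4 cm^2 = 1.0400e-03 m^2, rho = 14.7 g/cm^3 = 14700 kg/m^3
t = m / (A * rho)
t = 1.6790e-05 / (1.0400e-03 * 14700)
t = 1.0982e-06 m = 1098.2 nm

1098.2


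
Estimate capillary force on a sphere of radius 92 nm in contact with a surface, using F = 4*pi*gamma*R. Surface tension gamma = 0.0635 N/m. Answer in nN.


Convert radius: R = 92 nm = 9.2e-08 m
F = 4 * pi * gamma * R
F = 4 * pi * 0.0635 * 9.2e-08
F = 7.34127e-08 N = 73.4127 nN

73.4127


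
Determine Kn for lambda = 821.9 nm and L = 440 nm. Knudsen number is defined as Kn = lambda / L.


Knudsen number Kn = lambda / L
Kn = 821.9 / 440
Kn = 1.868

1.868


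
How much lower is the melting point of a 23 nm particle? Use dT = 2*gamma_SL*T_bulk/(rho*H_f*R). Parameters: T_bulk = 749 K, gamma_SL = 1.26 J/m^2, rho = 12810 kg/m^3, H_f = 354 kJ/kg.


Radius R = 23/2 = 11.5 nm = 1.15e-08 m
Convert H_f = 354 kJ/kg = 354000 J/kg
dT = 2 * gamma_SL * T_bulk / (rho * H_f * R)
dT = 2 * 1.26 * 749 / (12810 * 354000 * 1.15e-08)
dT = 36.2 K

36.2


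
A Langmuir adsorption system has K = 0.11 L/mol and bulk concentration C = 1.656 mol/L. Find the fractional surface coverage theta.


Langmuir isotherm: theta = K*C / (1 + K*C)
K*C = 0.11 * 1.656 = 0.18216
theta = 0.18216 / (1 + 0.18216) = 0.18216 / 1.18216
theta = 0.1541

0.1541


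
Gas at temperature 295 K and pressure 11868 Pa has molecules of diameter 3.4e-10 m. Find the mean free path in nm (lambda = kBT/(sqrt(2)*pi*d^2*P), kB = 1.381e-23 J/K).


Mean free path: lambda = kB*T / (sqrt(2) * pi * d^2 * P)
lambda = 1.381e-23 * 295 / (sqrt(2) * pi * (3.4e-10)^2 * 11868)
lambda = 6.68368e-07 m
lambda = 668.37 nm

668.37


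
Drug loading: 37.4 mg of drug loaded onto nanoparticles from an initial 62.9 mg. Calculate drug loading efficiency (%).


Drug loading efficiency = (drug loaded / drug initial) * 100
DLE = 37.4 / 62.9 * 100
DLE = 0.5946 * 100
DLE = 59.46%

59.46


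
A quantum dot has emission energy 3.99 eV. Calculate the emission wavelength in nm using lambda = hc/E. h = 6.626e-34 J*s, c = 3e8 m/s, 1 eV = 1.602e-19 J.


Convert energy: E = 3.99 eV = 3.99 * 1.602e-19 = 6.39198e-19 J
lambda = h*c / E = 6.626e-34 * 3e8 / 6.39198e-19
lambda = 3.10983e-07 m = 311.0 nm

311.0


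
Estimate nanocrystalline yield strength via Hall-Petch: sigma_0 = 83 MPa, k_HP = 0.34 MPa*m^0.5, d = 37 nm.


d = 37 nm = 3.7e-08 m
sqrt(d) = 0.0001923538
Hall-Petch contribution = k / sqrt(d) = 0.34 / 0.0001923538 = 1767.6 MPa
sigma = sigma_0 + k/sqrt(d) = 83 + 1767.6 = 1850.6 MPa

1850.6


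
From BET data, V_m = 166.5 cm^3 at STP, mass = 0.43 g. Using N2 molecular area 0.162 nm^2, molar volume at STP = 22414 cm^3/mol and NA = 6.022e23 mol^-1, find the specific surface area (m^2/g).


Number of moles in monolayer = V_m / 22414 = 166.5 / 22414 = 0.00742839
Number of molecules = moles * NA = 0.00742839 * 6.022e23
SA = molecules * sigma / mass
SA = (166.5 / 22414) * 6.022e23 * 0.162e-18 / 0.43
SA = 1685.3 m^2/g

1685.3


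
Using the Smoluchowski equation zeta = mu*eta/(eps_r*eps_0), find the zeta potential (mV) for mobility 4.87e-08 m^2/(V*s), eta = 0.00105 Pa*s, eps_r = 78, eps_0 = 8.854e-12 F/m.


Smoluchowski equation: zeta = mu * eta / (eps_r * eps_0)
zeta = 4.87e-08 * 0.00105 / (78 * 8.854e-12)
zeta = 0.074043 V = 74.04 mV

74.04


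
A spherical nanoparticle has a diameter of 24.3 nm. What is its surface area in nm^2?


Radius r = 24.3/2 = 12.15 nm
Surface area SA = 4 * pi * r^2
SA = 4 * pi * (12.15)^2
SA = 1855.08 nm^2

1855.08


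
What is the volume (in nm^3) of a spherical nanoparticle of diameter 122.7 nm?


Radius r = 122.7/2 = 61.35 nm
Volume V = (4/3) * pi * r^3
V = (4/3) * pi * (61.35)^3
V = 967235.68 nm^3

967235.68


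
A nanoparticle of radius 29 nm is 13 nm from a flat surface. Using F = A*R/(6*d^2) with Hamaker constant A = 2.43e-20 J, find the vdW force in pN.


Convert to SI: R = 29 nm = 2.9e-08 m, d = 13 nm = 1.3e-08 m
F = A * R / (6 * d^2)
F = 2.43e-20 * 2.9e-08 / (6 * (1.3e-08)^2)
F = 6.9497e-13 N = 0.695 pN

0.695


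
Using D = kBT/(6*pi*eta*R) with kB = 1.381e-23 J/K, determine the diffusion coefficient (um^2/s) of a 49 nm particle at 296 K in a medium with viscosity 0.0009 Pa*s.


Radius R = 49/2 = 24.5 nm = 2.45e-08 m
D = kB*T / (6*pi*eta*R)
D = 1.381e-23 * 296 / (6 * pi * 0.0009 * 2.45e-08)
D = 9.83503e-12 m^2/s = 9.835 um^2/s

9.835
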